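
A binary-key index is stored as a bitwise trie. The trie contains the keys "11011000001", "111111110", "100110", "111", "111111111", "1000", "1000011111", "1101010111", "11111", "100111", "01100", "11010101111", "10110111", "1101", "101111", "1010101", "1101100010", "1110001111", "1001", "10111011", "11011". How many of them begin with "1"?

Walk to "1"; the words in its subtree are exactly those with that prefix.
Words under "1": 1000, 1000011111, 1001, 100110, 100111, 1010101, 10110111, 10111011, 101111, 1101, 1101010111, 11010101111, 11011, 11011000001, 1101100010, 111, 1110001111, 11111, 111111110, 111111111
Count: 20

20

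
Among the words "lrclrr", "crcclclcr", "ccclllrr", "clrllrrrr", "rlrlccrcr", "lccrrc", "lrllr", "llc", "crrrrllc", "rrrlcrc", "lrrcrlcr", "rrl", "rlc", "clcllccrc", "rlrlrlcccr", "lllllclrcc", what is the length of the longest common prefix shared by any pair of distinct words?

Equivalently: take the maximum, over all pairs, of their longest common prefix length.
"rlrlccrcr" and "rlrlrlcccr" agree on "rlrl" (4 characters) before diverging; nothing deeper is shared.
Longest shared-prefix length: 4

4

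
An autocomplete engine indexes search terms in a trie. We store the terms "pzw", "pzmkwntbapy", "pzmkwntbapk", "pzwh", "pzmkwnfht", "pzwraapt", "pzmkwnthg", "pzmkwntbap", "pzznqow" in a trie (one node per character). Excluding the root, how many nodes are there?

Insert word by word; a character creates a node only if that edge doesn't already exist:
  "pzw" → 3 new (p, z, w)
  "pzmkwntbapy" → prefix "pz" already present; 9 new (m, k, w, n, t, b, a, p, y)
  "pzmkwntbapk" → prefix "pzmkwntbap" already present; 1 new (k)
  "pzwh" → prefix "pzw" already present; 1 new (h)
  "pzmkwnfht" → prefix "pzmkwn" already present; 3 new (f, h, t)
  "pzwraapt" → prefix "pzw" already present; 5 new (r, a, a, p, t)
  "pzmkwnthg" → prefix "pzmkwnt" already present; 2 new (h, g)
  "pzmkwntbap" → prefix "pzmkwntbap" already present; 0 new (none)
  "pzznqow" → prefix "pz" already present; 5 new (z, n, q, o, w)
Total nodes = 3 + 9 + 1 + 1 + 3 + 5 + 2 + 0 + 5 = 29

29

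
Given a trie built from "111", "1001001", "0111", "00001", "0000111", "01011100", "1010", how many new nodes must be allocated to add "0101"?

Every character of "0101" already lies on an existing path (it is a prefix of some stored word).
No new nodes are needed: 0.

0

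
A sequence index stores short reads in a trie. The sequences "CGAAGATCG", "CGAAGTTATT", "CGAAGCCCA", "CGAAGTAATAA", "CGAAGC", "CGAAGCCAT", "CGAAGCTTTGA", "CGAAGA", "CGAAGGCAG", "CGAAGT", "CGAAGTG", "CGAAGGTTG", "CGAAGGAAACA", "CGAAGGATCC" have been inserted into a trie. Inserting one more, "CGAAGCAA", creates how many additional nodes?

2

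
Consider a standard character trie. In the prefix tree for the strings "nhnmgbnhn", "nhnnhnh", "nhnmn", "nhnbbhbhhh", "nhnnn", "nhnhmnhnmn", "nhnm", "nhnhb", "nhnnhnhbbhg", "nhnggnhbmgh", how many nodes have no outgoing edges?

A leaf is a node with no children — equivalently, the end of a word that is not a proper prefix of any other stored word.
Those words: "nhnbbhbhhh", "nhnggnhbmgh", "nhnhb", "nhnhmnhnmn", "nhnmgbnhn", "nhnmn", "nhnnhnhbbhg", "nhnnn"
Leaf count: 8

8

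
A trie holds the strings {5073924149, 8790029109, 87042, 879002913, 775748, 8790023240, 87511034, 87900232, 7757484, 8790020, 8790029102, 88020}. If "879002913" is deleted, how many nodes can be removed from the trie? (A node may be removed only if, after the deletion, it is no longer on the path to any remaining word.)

After clearing the end-marker at "879002913", prune upward until reaching a node still needed by another word.
The suffix "3" (1 node) is used only by "879002913"; the node for "87900291" still has the child "0", so pruning stops there.
Nodes removed: 1

1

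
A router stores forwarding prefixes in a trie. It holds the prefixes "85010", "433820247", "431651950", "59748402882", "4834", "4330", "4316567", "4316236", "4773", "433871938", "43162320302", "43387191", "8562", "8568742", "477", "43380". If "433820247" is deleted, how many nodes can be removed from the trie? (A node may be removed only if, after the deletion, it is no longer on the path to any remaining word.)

5

Walk "433820247" from the leaf back toward the root, removing each node that no remaining word uses.
The suffix "20247" (5 nodes) is used only by "433820247"; the node for "4338" still has the child "7", so pruning stops there.
Nodes removed: 5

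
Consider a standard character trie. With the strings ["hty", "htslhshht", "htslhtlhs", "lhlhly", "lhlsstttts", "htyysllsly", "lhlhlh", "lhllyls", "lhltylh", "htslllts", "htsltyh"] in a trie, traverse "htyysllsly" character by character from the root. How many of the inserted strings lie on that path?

Traverse "htyysllsly" character by character; count nodes along the way that are marked as word ends.
Prefixes of the query that are stored words: "hty", "htyysllsly"
Count: 2

2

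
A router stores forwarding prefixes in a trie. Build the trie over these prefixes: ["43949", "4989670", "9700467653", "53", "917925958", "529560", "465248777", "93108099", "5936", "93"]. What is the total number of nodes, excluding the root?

Trace insertions, counting only characters that open a new branch:
  "43949" → 5 new (4, 3, 9, 4, 9)
  "4989670" → prefix "4" already present; 6 new (9, 8, 9, 6, 7, 0)
  "9700467653" → 10 new (9, 7, 0, 0, 4, 6, 7, 6, 5, 3)
  "53" → 2 new (5, 3)
  "917925958" → prefix "9" already present; 8 new (1, 7, 9, 2, 5, 9, 5, 8)
  "529560" → prefix "5" already present; 5 new (2, 9, 5, 6, 0)
  "465248777" → prefix "4" already present; 8 new (6, 5, 2, 4, 8, 7, 7, 7)
  "93108099" → prefix "9" already present; 7 new (3, 1, 0, 8, 0, 9, 9)
  "5936" → prefix "5" already present; 3 new (9, 3, 6)
  "93" → prefix "93" already present; 0 new (none)
Total nodes = 5 + 6 + 10 + 2 + 8 + 5 + 8 + 7 + 3 + 0 = 54

54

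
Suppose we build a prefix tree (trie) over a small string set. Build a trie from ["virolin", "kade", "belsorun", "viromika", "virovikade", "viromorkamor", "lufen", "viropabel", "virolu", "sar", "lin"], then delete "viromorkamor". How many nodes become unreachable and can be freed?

7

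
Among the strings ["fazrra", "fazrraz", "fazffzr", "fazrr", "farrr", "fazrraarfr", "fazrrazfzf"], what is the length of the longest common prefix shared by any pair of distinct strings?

7

The deepest shared node is where two words last agree before diverging.
e.g. "fazrraz" and "fazrrazfzf" share the prefix "fazrraz" of length 7; no pair shares a longer one.
Longest shared-prefix length: 7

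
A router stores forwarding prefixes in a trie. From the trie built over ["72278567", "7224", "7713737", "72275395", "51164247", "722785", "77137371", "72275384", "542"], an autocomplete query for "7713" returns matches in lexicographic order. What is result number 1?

7713737

Filter for "7713…" and sort: "7713737", "77137371"
The 1st is 7713737.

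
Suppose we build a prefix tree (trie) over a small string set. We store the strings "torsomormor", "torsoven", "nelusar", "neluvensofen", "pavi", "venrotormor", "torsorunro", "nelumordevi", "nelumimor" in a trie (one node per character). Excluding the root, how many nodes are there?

Count nodes per top-level branch (shared prefixes stored once):
  'n'-branch (nelumimor, nelumordevi, nelusar, neluvensofen): 26 nodes
  'p'-branch (pavi): 4 nodes
  't'-branch (torsomormor, torsorunro, torsoven): 19 nodes
  'v'-branch (venrotormor): 11 nodes
Sum: 60

60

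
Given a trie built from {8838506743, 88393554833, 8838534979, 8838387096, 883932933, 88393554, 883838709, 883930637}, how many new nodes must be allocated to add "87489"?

4

Walking "87489" from the root, the first 1 characters ("8") follow existing edges; "7" is the first miss.
New nodes needed: |"87489"| − 1 = 5 − 1 = 4.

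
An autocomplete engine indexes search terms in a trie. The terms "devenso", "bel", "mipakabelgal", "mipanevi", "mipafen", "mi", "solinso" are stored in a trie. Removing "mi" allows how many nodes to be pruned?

0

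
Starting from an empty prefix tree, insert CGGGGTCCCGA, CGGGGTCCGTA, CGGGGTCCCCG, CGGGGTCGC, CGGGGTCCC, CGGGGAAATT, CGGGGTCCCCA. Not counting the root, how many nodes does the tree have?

24

Trace insertions, counting only characters that open a new branch:
  "CGGGGTCCCGA" → 11 new (C, G, G, G, G, T, C, C, C, G, A)
  "CGGGGTCCGTA" → prefix "CGGGGTCC" already present; 3 new (G, T, A)
  "CGGGGTCCCCG" → prefix "CGGGGTCCC" already present; 2 new (C, G)
  "CGGGGTCGC" → prefix "CGGGGTC" already present; 2 new (G, C)
  "CGGGGTCCC" → prefix "CGGGGTCCC" already present; 0 new (none)
  "CGGGGAAATT" → prefix "CGGGG" already present; 5 new (A, A, A, T, T)
  "CGGGGTCCCCA" → prefix "CGGGGTCCCC" already present; 1 new (A)
Total nodes = 11 + 3 + 2 + 2 + 0 + 5 + 1 = 24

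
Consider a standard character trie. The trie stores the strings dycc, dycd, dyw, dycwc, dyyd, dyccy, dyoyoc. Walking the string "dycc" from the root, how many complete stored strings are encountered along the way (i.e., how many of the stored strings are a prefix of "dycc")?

1

Traverse "dycc" character by character; count nodes along the way that are marked as word ends.
Prefixes of the query that are stored words: "dycc"
Count: 1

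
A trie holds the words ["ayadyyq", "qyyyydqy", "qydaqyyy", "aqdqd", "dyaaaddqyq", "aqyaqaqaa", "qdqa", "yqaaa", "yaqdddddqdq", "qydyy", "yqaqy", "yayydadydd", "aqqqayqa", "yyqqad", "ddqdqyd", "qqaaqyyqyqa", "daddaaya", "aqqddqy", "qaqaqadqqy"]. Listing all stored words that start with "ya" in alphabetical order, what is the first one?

yaqdddddqdq

Filter for "ya…" and sort: "yaqdddddqdq", "yayydadydd"
The 1st is yaqdddddqdq.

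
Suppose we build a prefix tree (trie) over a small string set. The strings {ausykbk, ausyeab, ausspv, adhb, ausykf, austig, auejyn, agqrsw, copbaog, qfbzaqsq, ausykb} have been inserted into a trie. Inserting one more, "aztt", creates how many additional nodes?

"a" is already a path in the trie; the remaining "ztt" must be added.
So 4 − 1 = 3 new nodes.

3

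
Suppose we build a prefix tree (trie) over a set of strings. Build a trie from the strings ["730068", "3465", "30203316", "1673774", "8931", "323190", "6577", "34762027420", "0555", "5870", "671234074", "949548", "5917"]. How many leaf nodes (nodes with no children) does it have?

13

A leaf is a node with no children — equivalently, the end of a word that is not a proper prefix of any other stored word.
Those words: "0555", "1673774", "30203316", "323190", "3465", "34762027420", "5870", "5917", "6577", "671234074", "730068", "8931", "949548"
Leaf count: 13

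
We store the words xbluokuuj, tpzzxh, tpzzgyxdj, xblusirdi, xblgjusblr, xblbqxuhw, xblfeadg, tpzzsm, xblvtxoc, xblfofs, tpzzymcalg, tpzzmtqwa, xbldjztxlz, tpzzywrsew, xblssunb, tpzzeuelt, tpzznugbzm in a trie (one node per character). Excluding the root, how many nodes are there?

Count nodes per top-level branch (shared prefixes stored once):
  't'-branch (tpzzeuelt, tpzzgyxdj, tpzzmtqwa, tpzznugbzm, tpzzsm, tpzzxh, tpzzymcalg, tpzzywrsew): 40 nodes
  'x'-branch (xblbqxuhw, xbldjztxlz, xblfeadg, xblfofs, xblgjusblr, xblssunb, xbluokuuj, xblusirdi, xblvtxoc): 52 nodes
Sum: 92

92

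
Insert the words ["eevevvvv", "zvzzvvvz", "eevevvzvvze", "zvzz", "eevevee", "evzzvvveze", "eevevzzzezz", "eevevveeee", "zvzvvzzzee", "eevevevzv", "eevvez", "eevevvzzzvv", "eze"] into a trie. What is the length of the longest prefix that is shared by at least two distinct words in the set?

7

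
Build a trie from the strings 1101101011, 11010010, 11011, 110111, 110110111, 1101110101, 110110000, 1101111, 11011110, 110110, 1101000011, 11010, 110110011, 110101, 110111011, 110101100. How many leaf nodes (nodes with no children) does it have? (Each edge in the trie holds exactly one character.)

10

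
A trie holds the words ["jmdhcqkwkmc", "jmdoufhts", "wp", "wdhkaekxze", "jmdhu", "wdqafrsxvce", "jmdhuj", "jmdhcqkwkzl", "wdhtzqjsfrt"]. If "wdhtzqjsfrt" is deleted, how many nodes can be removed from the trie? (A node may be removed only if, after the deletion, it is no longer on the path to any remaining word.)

After clearing the end-marker at "wdhtzqjsfrt", prune upward until reaching a node still needed by another word.
The suffix "tzqjsfrt" (8 nodes) is used only by "wdhtzqjsfrt"; the node for "wdh" still has the child "k", so pruning stops there.
Nodes removed: 8

8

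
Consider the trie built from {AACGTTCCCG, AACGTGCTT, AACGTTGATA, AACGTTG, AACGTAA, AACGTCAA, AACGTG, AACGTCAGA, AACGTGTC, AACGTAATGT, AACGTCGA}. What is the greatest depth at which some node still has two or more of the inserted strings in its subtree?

7

Look for the deepest trie node that still has at least two words in its subtree.
e.g. "AACGTAA" and "AACGTAATGT" share the prefix "AACGTAA" of length 7; no pair shares a longer one.
Longest shared-prefix length: 7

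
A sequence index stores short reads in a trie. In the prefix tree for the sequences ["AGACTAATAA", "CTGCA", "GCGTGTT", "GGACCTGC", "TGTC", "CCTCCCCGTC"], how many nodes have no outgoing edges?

6

Leaves are exactly the stored words that no other stored word extends.
Those words: "AGACTAATAA", "CCTCCCCGTC", "CTGCA", "GCGTGTT", "GGACCTGC", "TGTC"
Leaf count: 6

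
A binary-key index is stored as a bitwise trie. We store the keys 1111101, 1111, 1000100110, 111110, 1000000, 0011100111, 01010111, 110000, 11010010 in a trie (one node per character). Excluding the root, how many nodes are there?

45

Trace insertions, counting only characters that open a new branch:
  "1111101" → 7 new (1, 1, 1, 1, 1, 0, 1)
  "1111" → prefix "1111" already present; 0 new (none)
  "1000100110" → prefix "1" already present; 9 new (0, 0, 0, 1, 0, 0, 1, 1, 0)
  "111110" → prefix "111110" already present; 0 new (none)
  "1000000" → prefix "1000" already present; 3 new (0, 0, 0)
  "0011100111" → 10 new (0, 0, 1, 1, 1, 0, 0, 1, 1, 1)
  "01010111" → prefix "0" already present; 7 new (1, 0, 1, 0, 1, 1, 1)
  "110000" → prefix "11" already present; 4 new (0, 0, 0, 0)
  "11010010" → prefix "110" already present; 5 new (1, 0, 0, 1, 0)
Total nodes = 7 + 0 + 9 + 0 + 3 + 10 + 7 + 4 + 5 = 45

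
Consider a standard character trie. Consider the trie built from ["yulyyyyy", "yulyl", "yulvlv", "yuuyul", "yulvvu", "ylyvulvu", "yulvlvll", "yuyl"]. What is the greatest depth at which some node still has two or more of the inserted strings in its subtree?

Equivalently: take the maximum, over all pairs, of their longest common prefix length.
e.g. "yulvlv" and "yulvlvll" share the prefix "yulvlv" of length 6; no pair shares a longer one.
Longest shared-prefix length: 6

6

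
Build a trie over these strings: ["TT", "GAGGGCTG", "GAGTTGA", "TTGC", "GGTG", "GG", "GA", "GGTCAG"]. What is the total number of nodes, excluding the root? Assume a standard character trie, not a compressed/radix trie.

22

Trie structure (* marks end of a word):
(root)
├─ G
│  ├─ A *
│  │  └─ G
│  │     ├─ G
│  │     │  └─ G
│  │     │     └─ C
│  │     │        └─ T
│  │     │           └─ G *
│  │     └─ T
│  │        └─ T
│  │           └─ G
│  │              └─ A *
│  └─ G *
│     └─ T
│        ├─ C
│        │  └─ A
│        │     └─ G *
│        └─ G *
└─ T
   └─ T *
      └─ G
         └─ C *
Counting every labelled node above: 22.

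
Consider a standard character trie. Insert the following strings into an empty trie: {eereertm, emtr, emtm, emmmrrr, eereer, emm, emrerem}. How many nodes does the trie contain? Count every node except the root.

Insert word by word; a character creates a node only if that edge doesn't already exist:
  "eereertm" → 8 new (e, e, r, e, e, r, t, m)
  "emtr" → prefix "e" already present; 3 new (m, t, r)
  "emtm" → prefix "emt" already present; 1 new (m)
  "emmmrrr" → prefix "em" already present; 5 new (m, m, r, r, r)
  "eereer" → prefix "eereer" already present; 0 new (none)
  "emm" → prefix "emm" already present; 0 new (none)
  "emrerem" → prefix "em" already present; 5 new (r, e, r, e, m)
Total nodes = 8 + 3 + 1 + 5 + 0 + 0 + 5 = 22

22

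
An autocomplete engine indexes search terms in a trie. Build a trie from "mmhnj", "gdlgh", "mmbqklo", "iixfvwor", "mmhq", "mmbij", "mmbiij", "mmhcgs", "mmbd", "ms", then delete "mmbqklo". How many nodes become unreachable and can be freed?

4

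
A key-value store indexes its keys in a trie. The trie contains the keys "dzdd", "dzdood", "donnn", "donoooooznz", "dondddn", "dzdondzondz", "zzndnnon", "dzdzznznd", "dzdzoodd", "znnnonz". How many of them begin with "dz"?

5

Traverse to the node for "dz", then collect every word in that subtree.
Words under "dz": dzdd, dzdondzondz, dzdood, dzdzoodd, dzdzznznd
Count: 5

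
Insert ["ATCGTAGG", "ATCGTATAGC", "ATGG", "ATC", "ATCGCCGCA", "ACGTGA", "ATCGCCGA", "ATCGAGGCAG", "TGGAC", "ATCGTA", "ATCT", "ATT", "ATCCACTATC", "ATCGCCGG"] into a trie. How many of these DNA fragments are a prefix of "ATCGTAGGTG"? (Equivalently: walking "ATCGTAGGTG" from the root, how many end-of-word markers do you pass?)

Traverse "ATCGTAGGTG" character by character; count nodes along the way that are marked as word ends.
Prefixes of the query that are stored words: "ATC", "ATCGTA", "ATCGTAGG"
Count: 3

3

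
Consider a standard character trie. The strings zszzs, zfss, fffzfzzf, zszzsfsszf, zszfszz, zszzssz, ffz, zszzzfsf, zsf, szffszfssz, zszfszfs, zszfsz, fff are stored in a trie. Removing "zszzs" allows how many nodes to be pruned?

0

Walk "zszzs" from the leaf back toward the root, removing each node that no remaining word uses.
Every node on "zszzs" is still needed (e.g. by "zszzsfsszf"), so nothing is freed.
Nodes removed: 0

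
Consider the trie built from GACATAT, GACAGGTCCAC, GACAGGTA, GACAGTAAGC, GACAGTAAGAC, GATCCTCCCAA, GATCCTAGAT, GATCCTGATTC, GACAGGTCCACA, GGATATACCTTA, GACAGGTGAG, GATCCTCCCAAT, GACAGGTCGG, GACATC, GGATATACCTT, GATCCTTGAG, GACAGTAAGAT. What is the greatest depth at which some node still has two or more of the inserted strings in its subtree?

11

The deepest shared node is where two words last agree before diverging.
"GACAGGTCCAC" and "GACAGGTCCACA" agree on "GACAGGTCCAC" (11 characters) before diverging; nothing deeper is shared.
Longest shared-prefix length: 11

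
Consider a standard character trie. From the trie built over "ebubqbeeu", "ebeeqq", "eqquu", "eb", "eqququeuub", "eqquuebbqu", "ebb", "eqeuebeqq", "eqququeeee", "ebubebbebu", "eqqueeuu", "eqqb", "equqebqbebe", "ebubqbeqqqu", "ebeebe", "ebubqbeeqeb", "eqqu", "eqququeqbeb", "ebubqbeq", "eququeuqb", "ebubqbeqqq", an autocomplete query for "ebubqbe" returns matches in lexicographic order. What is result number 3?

Words with prefix "ebubqbe", in lexicographic order: "ebubqbeeqeb", "ebubqbeeu", "ebubqbeq", "ebubqbeqqq", "ebubqbeqqqu"
The 3rd is ebubqbeq.

ebubqbeq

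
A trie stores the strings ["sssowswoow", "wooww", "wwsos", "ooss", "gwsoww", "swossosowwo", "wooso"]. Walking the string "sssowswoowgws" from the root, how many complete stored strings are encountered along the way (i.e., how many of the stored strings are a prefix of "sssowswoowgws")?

Check each prefix of "sssowswoowgws" against the stored set — each match is an end-marker on the path.
Prefixes of the query that are stored words: "sssowswoow"
Count: 1

1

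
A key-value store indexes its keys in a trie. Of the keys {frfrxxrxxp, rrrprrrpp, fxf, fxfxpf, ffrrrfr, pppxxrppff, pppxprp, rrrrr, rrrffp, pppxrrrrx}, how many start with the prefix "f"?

Traverse to the node for "f", then collect every word in that subtree.
Words under "f": ffrrrfr, frfrxxrxxp, fxf, fxfxpf
Count: 4

4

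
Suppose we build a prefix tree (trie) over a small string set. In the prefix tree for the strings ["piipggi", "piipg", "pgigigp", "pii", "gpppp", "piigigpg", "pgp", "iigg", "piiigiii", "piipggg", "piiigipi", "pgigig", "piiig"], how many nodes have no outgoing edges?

9

Leaves are exactly the stored words that no other stored word extends.
Those words: "gpppp", "iigg", "pgigigp", "pgp", "piigigpg", "piiigiii", "piiigipi", "piipggg", "piipggi"
Leaf count: 9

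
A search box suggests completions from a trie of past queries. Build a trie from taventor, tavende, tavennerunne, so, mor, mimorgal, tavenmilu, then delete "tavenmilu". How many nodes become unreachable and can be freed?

4

Walk "tavenmilu" from the leaf back toward the root, removing each node that no remaining word uses.
The suffix "milu" (4 nodes) is used only by "tavenmilu"; the node for "taven" still has the child "t", so pruning stops there.
Nodes removed: 4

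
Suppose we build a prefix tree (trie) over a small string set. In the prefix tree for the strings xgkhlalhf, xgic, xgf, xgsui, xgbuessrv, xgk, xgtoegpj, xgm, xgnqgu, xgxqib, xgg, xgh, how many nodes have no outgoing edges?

Leaves are exactly the stored words that no other stored word extends.
Those words: "xgbuessrv", "xgf", "xgg", "xgh", "xgic", "xgkhlalhf", "xgm", "xgnqgu", "xgsui", "xgtoegpj", "xgxqib"
Leaf count: 11

11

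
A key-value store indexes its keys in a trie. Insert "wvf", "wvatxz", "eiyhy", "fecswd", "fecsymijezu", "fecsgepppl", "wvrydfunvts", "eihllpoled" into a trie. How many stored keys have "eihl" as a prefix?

1

Traverse to the node for "eihl", then collect every word in that subtree.
Words under "eihl": eihllpoled
Count: 1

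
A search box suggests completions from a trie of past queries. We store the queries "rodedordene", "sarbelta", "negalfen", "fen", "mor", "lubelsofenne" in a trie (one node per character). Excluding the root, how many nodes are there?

45

Count nodes per top-level branch (shared prefixes stored once):
  'f'-branch (fen): 3 nodes
  'l'-branch (lubelsofenne): 12 nodes
  'm'-branch (mor): 3 nodes
  'n'-branch (negalfen): 8 nodes
  'r'-branch (rodedordene): 11 nodes
  's'-branch (sarbelta): 8 nodes
Sum: 45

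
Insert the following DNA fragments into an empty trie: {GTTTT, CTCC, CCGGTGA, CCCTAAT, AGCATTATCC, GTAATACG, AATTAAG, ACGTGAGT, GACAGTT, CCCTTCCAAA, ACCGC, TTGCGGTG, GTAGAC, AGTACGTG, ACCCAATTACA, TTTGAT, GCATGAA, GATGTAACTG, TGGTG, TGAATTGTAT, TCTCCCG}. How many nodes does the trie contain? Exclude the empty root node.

Trace insertions, counting only characters that open a new branch:
  "GTTTT" → 5 new (G, T, T, T, T)
  "CTCC" → 4 new (C, T, C, C)
  "CCGGTGA" → prefix "C" already present; 6 new (C, G, G, T, G, A)
  "CCCTAAT" → prefix "CC" already present; 5 new (C, T, A, A, T)
  "AGCATTATCC" → 10 new (A, G, C, A, T, T, A, T, C, C)
  "GTAATACG" → prefix "GT" already present; 6 new (A, A, T, A, C, G)
  "AATTAAG" → prefix "A" already present; 6 new (A, T, T, A, A, G)
  "ACGTGAGT" → prefix "A" already present; 7 new (C, G, T, G, A, G, T)
  "GACAGTT" → prefix "G" already present; 6 new (A, C, A, G, T, T)
  "CCCTTCCAAA" → prefix "CCCT" already present; 6 new (T, C, C, A, A, A)
  "ACCGC" → prefix "AC" already present; 3 new (C, G, C)
  "TTGCGGTG" → 8 new (T, T, G, C, G, G, T, G)
  "GTAGAC" → prefix "GTA" already present; 3 new (G, A, C)
  "AGTACGTG" → prefix "AG" already present; 6 new (T, A, C, G, T, G)
  "ACCCAATTACA" → prefix "ACC" already present; 8 new (C, A, A, T, T, A, C, A)
  "TTTGAT" → prefix "TT" already present; 4 new (T, G, A, T)
  "GCATGAA" → prefix "G" already present; 6 new (C, A, T, G, A, A)
  "GATGTAACTG" → prefix "GA" already present; 8 new (T, G, T, A, A, C, T, G)
  "TGGTG" → prefix "T" already present; 4 new (G, G, T, G)
  "TGAATTGTAT" → prefix "TG" already present; 8 new (A, A, T, T, G, T, A, T)
  "TCTCCCG" → prefix "T" already present; 6 new (C, T, C, C, C, G)
Total nodes = 5 + 4 + 6 + 5 + 10 + 6 + 6 + 7 + 6 + 6 + 3 + 8 + 3 + 6 + 8 + 4 + 6 + 8 + 4 + 8 + 6 = 125

125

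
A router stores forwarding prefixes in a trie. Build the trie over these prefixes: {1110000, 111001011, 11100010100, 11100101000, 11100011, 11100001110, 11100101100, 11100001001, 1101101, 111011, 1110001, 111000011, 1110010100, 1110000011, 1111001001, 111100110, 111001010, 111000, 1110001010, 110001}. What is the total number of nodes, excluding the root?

51

Count nodes per top-level branch (shared prefixes stored once):
  '1'-branch (110001, 1101101, 111000, 1110000, 1110000011, 11100001001, 111000011, 11100001110, 1110001, 1110001010, 11100010100, 11100011, 111001010, 1110010100, 11100101000, 111001011, 11100101100, 111011, 1111001001, 111100110): 51 nodes
Sum: 51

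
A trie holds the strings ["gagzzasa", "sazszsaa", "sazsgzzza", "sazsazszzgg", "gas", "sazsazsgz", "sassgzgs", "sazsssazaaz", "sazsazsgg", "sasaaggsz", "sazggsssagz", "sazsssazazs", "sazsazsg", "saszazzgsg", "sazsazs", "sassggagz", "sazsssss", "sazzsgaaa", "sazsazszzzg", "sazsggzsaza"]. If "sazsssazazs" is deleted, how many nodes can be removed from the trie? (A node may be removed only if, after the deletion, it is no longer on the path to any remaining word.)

2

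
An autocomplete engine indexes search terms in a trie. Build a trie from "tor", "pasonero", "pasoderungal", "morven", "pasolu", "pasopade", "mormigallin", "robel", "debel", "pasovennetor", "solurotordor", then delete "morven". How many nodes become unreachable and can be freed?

3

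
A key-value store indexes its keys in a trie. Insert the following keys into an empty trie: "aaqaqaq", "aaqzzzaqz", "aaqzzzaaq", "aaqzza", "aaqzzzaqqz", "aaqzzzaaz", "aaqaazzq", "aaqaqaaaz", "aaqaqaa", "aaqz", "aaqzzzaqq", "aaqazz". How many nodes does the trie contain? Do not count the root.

28

Insert word by word; a character creates a node only if that edge doesn't already exist:
  "aaqaqaq" → 7 new (a, a, q, a, q, a, q)
  "aaqzzzaqz" → prefix "aaq" already present; 6 new (z, z, z, a, q, z)
  "aaqzzzaaq" → prefix "aaqzzza" already present; 2 new (a, q)
  "aaqzza" → prefix "aaqzz" already present; 1 new (a)
  "aaqzzzaqqz" → prefix "aaqzzzaq" already present; 2 new (q, z)
  "aaqzzzaaz" → prefix "aaqzzzaa" already present; 1 new (z)
  "aaqaazzq" → prefix "aaqa" already present; 4 new (a, z, z, q)
  "aaqaqaaaz" → prefix "aaqaqa" already present; 3 new (a, a, z)
  "aaqaqaa" → prefix "aaqaqaa" already present; 0 new (none)
  "aaqz" → prefix "aaqz" already present; 0 new (none)
  "aaqzzzaqq" → prefix "aaqzzzaqq" already present; 0 new (none)
  "aaqazz" → prefix "aaqa" already present; 2 new (z, z)
Total nodes = 7 + 6 + 2 + 1 + 2 + 1 + 4 + 3 + 0 + 0 + 0 + 2 = 28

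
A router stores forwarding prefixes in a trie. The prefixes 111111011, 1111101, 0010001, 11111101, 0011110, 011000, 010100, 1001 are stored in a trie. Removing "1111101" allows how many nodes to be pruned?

2

Walk "1111101" from the leaf back toward the root, removing each node that no remaining word uses.
The suffix "01" (2 nodes) is used only by "1111101"; the node for "11111" still has the child "1", so pruning stops there.
Nodes removed: 2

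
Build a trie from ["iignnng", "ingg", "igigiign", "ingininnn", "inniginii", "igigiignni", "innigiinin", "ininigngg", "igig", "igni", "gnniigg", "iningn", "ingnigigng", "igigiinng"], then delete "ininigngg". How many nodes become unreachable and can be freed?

Walk "ininigngg" from the leaf back toward the root, removing each node that no remaining word uses.
The suffix "igngg" (5 nodes) is used only by "ininigngg"; the node for "inin" still has the child "g", so pruning stops there.
Nodes removed: 5

5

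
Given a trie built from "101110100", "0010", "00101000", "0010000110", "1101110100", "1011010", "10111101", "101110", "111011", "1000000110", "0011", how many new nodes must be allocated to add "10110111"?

2

"101101" is already a path in the trie; the remaining "11" must be added.
Each of the 2 remaining characters creates one node.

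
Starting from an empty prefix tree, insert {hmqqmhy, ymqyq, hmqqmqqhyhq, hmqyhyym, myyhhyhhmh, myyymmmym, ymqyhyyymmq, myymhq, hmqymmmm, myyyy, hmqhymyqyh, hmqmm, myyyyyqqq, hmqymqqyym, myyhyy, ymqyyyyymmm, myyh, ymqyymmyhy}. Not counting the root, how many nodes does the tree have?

86

Insert word by word; a character creates a node only if that edge doesn't already exist:
  "hmqqmhy" → 7 new (h, m, q, q, m, h, y)
  "ymqyq" → 5 new (y, m, q, y, q)
  "hmqqmqqhyhq" → prefix "hmqqm" already present; 6 new (q, q, h, y, h, q)
  "hmqyhyym" → prefix "hmq" already present; 5 new (y, h, y, y, m)
  "myyhhyhhmh" → 10 new (m, y, y, h, h, y, h, h, m, h)
  "myyymmmym" → prefix "myy" already present; 6 new (y, m, m, m, y, m)
  "ymqyhyyymmq" → prefix "ymqy" already present; 7 new (h, y, y, y, m, m, q)
  "myymhq" → prefix "myy" already present; 3 new (m, h, q)
  "hmqymmmm" → prefix "hmqy" already present; 4 new (m, m, m, m)
  "myyyy" → prefix "myyy" already present; 1 new (y)
  "hmqhymyqyh" → prefix "hmq" already present; 7 new (h, y, m, y, q, y, h)
  "hmqmm" → prefix "hmq" already present; 2 new (m, m)
  "myyyyyqqq" → prefix "myyyy" already present; 4 new (y, q, q, q)
  "hmqymqqyym" → prefix "hmqym" already present; 5 new (q, q, y, y, m)
  "myyhyy" → prefix "myyh" already present; 2 new (y, y)
  "ymqyyyyymmm" → prefix "ymqy" already present; 7 new (y, y, y, y, m, m, m)
  "myyh" → prefix "myyh" already present; 0 new (none)
  "ymqyymmyhy" → prefix "ymqyy" already present; 5 new (m, m, y, h, y)
Total nodes = 7 + 5 + 6 + 5 + 10 + 6 + 7 + 3 + 4 + 1 + 7 + 2 + 4 + 5 + 2 + 7 + 0 + 5 = 86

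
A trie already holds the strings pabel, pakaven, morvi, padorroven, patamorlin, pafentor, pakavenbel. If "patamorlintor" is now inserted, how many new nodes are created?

"patamorlin" is already a path in the trie; the remaining "tor" must be added.
Each of the 3 remaining characters creates one node.

3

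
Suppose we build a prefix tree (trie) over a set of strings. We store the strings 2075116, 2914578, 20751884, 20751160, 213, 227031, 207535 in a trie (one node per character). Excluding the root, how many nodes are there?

26

Count nodes per top-level branch (shared prefixes stored once):
  '2'-branch (2075116, 20751160, 20751884, 207535, 213, 227031, 2914578): 26 nodes
Sum: 26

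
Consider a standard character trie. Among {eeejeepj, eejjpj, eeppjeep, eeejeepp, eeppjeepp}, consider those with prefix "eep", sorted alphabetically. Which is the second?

Words with prefix "eep", in lexicographic order: "eeppjeep", "eeppjeepp"
Position 2: eeppjeepp

eeppjeepp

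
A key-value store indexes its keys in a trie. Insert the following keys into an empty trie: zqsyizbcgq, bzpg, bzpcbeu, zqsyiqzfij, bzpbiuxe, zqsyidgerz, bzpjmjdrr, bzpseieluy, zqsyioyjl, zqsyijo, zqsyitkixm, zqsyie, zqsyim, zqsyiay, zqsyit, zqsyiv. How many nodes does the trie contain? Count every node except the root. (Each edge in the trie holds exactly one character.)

Insert word by word; a character creates a node only if that edge doesn't already exist:
  "zqsyizbcgq" → 10 new (z, q, s, y, i, z, b, c, g, q)
  "bzpg" → 4 new (b, z, p, g)
  "bzpcbeu" → prefix "bzp" already present; 4 new (c, b, e, u)
  "zqsyiqzfij" → prefix "zqsyi" already present; 5 new (q, z, f, i, j)
  "bzpbiuxe" → prefix "bzp" already present; 5 new (b, i, u, x, e)
  "zqsyidgerz" → prefix "zqsyi" already present; 5 new (d, g, e, r, z)
  "bzpjmjdrr" → prefix "bzp" already present; 6 new (j, m, j, d, r, r)
  "bzpseieluy" → prefix "bzp" already present; 7 new (s, e, i, e, l, u, y)
  "zqsyioyjl" → prefix "zqsyi" already present; 4 new (o, y, j, l)
  "zqsyijo" → prefix "zqsyi" already present; 2 new (j, o)
  "zqsyitkixm" → prefix "zqsyi" already present; 5 new (t, k, i, x, m)
  "zqsyie" → prefix "zqsyi" already present; 1 new (e)
  "zqsyim" → prefix "zqsyi" already present; 1 new (m)
  "zqsyiay" → prefix "zqsyi" already present; 2 new (a, y)
  "zqsyit" → prefix "zqsyit" already present; 0 new (none)
  "zqsyiv" → prefix "zqsyi" already present; 1 new (v)
Total nodes = 10 + 4 + 4 + 5 + 5 + 5 + 6 + 7 + 4 + 2 + 5 + 1 + 1 + 2 + 0 + 1 = 62

62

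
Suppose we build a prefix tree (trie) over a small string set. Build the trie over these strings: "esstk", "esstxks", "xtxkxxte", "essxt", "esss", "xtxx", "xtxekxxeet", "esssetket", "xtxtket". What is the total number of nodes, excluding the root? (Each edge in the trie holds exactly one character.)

Trace insertions, counting only characters that open a new branch:
  "esstk" → 5 new (e, s, s, t, k)
  "esstxks" → prefix "esst" already present; 3 new (x, k, s)
  "xtxkxxte" → 8 new (x, t, x, k, x, x, t, e)
  "essxt" → prefix "ess" already present; 2 new (x, t)
  "esss" → prefix "ess" already present; 1 new (s)
  "xtxx" → prefix "xtx" already present; 1 new (x)
  "xtxekxxeet" → prefix "xtx" already present; 7 new (e, k, x, x, e, e, t)
  "esssetket" → prefix "esss" already present; 5 new (e, t, k, e, t)
  "xtxtket" → prefix "xtx" already present; 4 new (t, k, e, t)
Total nodes = 5 + 3 + 8 + 2 + 1 + 1 + 7 + 5 + 4 = 36

36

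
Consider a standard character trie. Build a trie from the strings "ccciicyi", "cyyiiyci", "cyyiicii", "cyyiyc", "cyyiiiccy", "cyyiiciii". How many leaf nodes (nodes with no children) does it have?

5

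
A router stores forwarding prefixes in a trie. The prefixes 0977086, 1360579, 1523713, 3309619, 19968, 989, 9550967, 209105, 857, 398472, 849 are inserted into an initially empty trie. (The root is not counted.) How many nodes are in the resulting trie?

56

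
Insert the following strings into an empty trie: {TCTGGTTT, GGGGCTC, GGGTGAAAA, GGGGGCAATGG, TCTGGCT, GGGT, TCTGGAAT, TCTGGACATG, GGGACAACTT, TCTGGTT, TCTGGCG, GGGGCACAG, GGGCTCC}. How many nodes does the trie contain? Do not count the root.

Insert word by word; a character creates a node only if that edge doesn't already exist:
  "TCTGGTTT" → 8 new (T, C, T, G, G, T, T, T)
  "GGGGCTC" → 7 new (G, G, G, G, C, T, C)
  "GGGTGAAAA" → prefix "GGG" already present; 6 new (T, G, A, A, A, A)
  "GGGGGCAATGG" → prefix "GGGG" already present; 7 new (G, C, A, A, T, G, G)
  "TCTGGCT" → prefix "TCTGG" already present; 2 new (C, T)
  "GGGT" → prefix "GGGT" already present; 0 new (none)
  "TCTGGAAT" → prefix "TCTGG" already present; 3 new (A, A, T)
  "TCTGGACATG" → prefix "TCTGGA" already present; 4 new (C, A, T, G)
  "GGGACAACTT" → prefix "GGG" already present; 7 new (A, C, A, A, C, T, T)
  "TCTGGTT" → prefix "TCTGGTT" already present; 0 new (none)
  "TCTGGCG" → prefix "TCTGGC" already present; 1 new (G)
  "GGGGCACAG" → prefix "GGGGC" already present; 4 new (A, C, A, G)
  "GGGCTCC" → prefix "GGG" already present; 4 new (C, T, C, C)
Total nodes = 8 + 7 + 6 + 7 + 2 + 0 + 3 + 4 + 7 + 0 + 1 + 4 + 4 = 53

53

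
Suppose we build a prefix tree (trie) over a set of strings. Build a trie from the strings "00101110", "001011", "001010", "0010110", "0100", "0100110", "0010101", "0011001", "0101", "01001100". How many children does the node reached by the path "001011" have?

Walk "001011" from the root, arriving at one node.
Distinct next characters after "001011": 0, 1.
That node has 2 child edges.

2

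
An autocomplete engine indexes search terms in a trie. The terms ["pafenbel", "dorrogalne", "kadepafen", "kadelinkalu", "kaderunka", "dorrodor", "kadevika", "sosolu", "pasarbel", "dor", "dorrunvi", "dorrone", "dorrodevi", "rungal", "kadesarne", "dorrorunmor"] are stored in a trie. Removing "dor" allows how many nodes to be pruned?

A node on "dor"'s path can go only if nothing else ends at it or branches off below it.
Every node on "dor" is still needed (e.g. by "dorrogalne"), so nothing is freed.
Nodes removed: 0

0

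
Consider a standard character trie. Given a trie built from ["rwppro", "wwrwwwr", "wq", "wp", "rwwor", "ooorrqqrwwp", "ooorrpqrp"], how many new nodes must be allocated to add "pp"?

"pp" shares no prefix with any stored word, so all 2 characters open new nodes.
2 − 0 = 2 new nodes.

2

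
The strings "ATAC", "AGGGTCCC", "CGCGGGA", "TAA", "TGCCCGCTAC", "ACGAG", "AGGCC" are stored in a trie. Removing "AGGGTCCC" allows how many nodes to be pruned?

A node on "AGGGTCCC"'s path can go only if nothing else ends at it or branches off below it.
The suffix "GTCCC" (5 nodes) is used only by "AGGGTCCC"; the node for "AGG" still has the child "C", so pruning stops there.
Nodes removed: 5

5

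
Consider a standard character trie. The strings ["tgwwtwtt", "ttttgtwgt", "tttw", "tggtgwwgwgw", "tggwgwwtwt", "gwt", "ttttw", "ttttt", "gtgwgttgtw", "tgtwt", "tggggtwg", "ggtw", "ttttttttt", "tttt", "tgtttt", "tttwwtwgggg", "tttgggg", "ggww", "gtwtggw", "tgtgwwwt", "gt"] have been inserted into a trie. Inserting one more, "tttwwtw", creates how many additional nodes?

0

Every character of "tttwwtw" already lies on an existing path (it is a prefix of some stored word).
No new nodes are needed: 0.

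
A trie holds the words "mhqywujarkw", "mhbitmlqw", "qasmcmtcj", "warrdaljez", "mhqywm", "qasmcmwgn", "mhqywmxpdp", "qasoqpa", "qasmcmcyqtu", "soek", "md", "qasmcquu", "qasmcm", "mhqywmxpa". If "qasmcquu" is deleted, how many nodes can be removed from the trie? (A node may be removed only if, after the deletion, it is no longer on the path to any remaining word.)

3

Walk "qasmcquu" from the leaf back toward the root, removing each node that no remaining word uses.
The suffix "quu" (3 nodes) is used only by "qasmcquu"; the node for "qasmc" still has the child "m", so pruning stops there.
Nodes removed: 3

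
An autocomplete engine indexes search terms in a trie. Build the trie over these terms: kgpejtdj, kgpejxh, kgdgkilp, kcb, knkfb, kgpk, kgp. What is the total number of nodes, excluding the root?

Trie structure (* marks end of a word):
(root)
└─ k
   ├─ c
   │  └─ b *
   ├─ g
   │  ├─ d
   │  │  └─ g
   │  │     └─ k
   │  │        └─ i
   │  │           └─ l
   │  │              └─ p *
   │  └─ p *
   │     ├─ e
   │     │  └─ j
   │     │     ├─ t
   │     │     │  └─ d
   │     │     │     └─ j *
   │     │     └─ x
   │     │        └─ h *
   │     └─ k *
   └─ n
      └─ k
         └─ f
            └─ b *
Counting every labelled node above: 23.

23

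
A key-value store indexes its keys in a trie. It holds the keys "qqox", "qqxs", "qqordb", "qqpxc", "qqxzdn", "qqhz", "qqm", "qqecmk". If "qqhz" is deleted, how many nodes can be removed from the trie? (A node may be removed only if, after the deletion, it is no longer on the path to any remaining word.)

After clearing the end-marker at "qqhz", prune upward until reaching a node still needed by another word.
The suffix "hz" (2 nodes) is used only by "qqhz"; the node for "qq" still has the child "o", so pruning stops there.
Nodes removed: 2

2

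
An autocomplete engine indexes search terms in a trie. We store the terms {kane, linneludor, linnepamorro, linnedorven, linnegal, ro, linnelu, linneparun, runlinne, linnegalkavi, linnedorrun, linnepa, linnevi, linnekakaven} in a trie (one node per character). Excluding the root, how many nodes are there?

58

Count nodes per top-level branch (shared prefixes stored once):
  'k'-branch (kane): 4 nodes
  'l'-branch (linnedorrun, linnedorven, linnegal, linnegalkavi, linnekakaven, linnelu, linneludor, linnepa, linnepamorro, linneparun, linnevi): 45 nodes
  'r'-branch (ro, runlinne): 9 nodes
Sum: 58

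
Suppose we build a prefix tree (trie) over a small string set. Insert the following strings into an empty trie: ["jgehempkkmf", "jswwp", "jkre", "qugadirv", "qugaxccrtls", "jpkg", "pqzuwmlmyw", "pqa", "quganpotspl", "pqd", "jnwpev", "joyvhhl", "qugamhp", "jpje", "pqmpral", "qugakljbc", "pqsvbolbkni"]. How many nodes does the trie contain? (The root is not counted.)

For each word, the new-node count is its length minus the longest prefix already in the trie:
  "jgehempkkmf" → 11 new (j, g, e, h, e, m, p, k, k, m, f)
  "jswwp" → prefix "j" already present; 4 new (s, w, w, p)
  "jkre" → prefix "j" already present; 3 new (k, r, e)
  "qugadirv" → 8 new (q, u, g, a, d, i, r, v)
  "qugaxccrtls" → prefix "quga" already present; 7 new (x, c, c, r, t, l, s)
  "jpkg" → prefix "j" already present; 3 new (p, k, g)
  "pqzuwmlmyw" → 10 new (p, q, z, u, w, m, l, m, y, w)
  "pqa" → prefix "pq" already present; 1 new (a)
  "quganpotspl" → prefix "quga" already present; 7 new (n, p, o, t, s, p, l)
  "pqd" → prefix "pq" already present; 1 new (d)
  "jnwpev" → prefix "j" already present; 5 new (n, w, p, e, v)
  "joyvhhl" → prefix "j" already present; 6 new (o, y, v, h, h, l)
  "qugamhp" → prefix "quga" already present; 3 new (m, h, p)
  "jpje" → prefix "jp" already present; 2 new (j, e)
  "pqmpral" → prefix "pq" already present; 5 new (m, p, r, a, l)
  "qugakljbc" → prefix "quga" already present; 5 new (k, l, j, b, c)
  "pqsvbolbkni" → prefix "pq" already present; 9 new (s, v, b, o, l, b, k, n, i)
Total nodes = 11 + 4 + 3 + 8 + 7 + 3 + 10 + 1 + 7 + 1 + 5 + 6 + 3 + 2 + 5 + 5 + 9 = 90

90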